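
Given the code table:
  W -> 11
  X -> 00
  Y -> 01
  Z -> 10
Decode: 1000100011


Decoding:
10 -> Z
00 -> X
10 -> Z
00 -> X
11 -> W


Result: ZXZXW


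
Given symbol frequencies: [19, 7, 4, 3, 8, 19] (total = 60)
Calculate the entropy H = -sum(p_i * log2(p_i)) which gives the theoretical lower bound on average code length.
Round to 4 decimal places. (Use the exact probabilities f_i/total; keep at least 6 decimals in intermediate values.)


Per-symbol terms -p_i * log2(p_i) with p_i = f_i/60:
  p = 19/60 = 0.316667: log2(p) = -1.658963, -p*log2(p) = 0.525338
  p = 7/60 = 0.116667: log2(p) = -3.099536, -p*log2(p) = 0.361612
  p = 4/60 = 0.066667: log2(p) = -3.906891, -p*log2(p) = 0.260459
  p = 3/60 = 0.050000: log2(p) = -4.321928, -p*log2(p) = 0.216096
  p = 8/60 = 0.133333: log2(p) = -2.906891, -p*log2(p) = 0.387585
  p = 19/60 = 0.316667: log2(p) = -1.658963, -p*log2(p) = 0.525338
H = 0.525338 + 0.361612 + 0.260459 + 0.216096 + 0.387585 + 0.525338 = 2.276428

H = 2.2764 bits/symbol


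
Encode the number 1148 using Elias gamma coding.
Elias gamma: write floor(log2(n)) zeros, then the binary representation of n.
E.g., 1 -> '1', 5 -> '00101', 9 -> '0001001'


num_bits = floor(log2(1148)) + 1 = 11
leading_zeros = num_bits - 1 = 10
binary(1148) = 10001111100

Elias gamma(1148) = '0000000000' + '10001111100' = 000000000010001111100 (21 bits)


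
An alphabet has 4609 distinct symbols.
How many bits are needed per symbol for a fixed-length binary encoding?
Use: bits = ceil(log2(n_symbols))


log2(4609) = 12.1702
Bracket: 2^12 = 4096 < 4609 <= 2^13 = 8192
So ceil(log2(4609)) = 13

bits = ceil(log2(4609)) = ceil(12.1702) = 13 bits


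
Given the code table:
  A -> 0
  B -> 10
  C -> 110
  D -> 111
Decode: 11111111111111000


Decoding:
111 -> D
111 -> D
111 -> D
111 -> D
110 -> C
0 -> A
0 -> A


Result: DDDDCAA


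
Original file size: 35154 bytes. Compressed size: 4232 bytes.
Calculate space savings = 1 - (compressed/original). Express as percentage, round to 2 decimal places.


ratio = compressed/original = 4232/35154 = 0.120385
savings = 1 - ratio = 1 - 0.120385 = 0.879615
as a percentage: 0.879615 * 100 = 87.96%

Space savings = 1 - 4232/35154 = 87.96%


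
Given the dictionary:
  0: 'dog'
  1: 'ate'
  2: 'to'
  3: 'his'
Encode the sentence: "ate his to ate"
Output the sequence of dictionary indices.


Look up each word in the dictionary:
  'ate' -> 1
  'his' -> 3
  'to' -> 2
  'ate' -> 1

Encoded: [1, 3, 2, 1]


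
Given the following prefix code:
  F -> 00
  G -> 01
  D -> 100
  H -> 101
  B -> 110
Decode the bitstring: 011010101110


Decoding step by step:
Bits 01 -> G
Bits 101 -> H
Bits 01 -> G
Bits 01 -> G
Bits 110 -> B


Decoded message: GHGGB


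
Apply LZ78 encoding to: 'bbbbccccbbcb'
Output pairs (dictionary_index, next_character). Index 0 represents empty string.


LZ78 encoding steps:
Dictionary: {0: ''}
Step 1: w='' (idx 0), next='b' -> output (0, 'b'), add 'b' as idx 1
Step 2: w='b' (idx 1), next='b' -> output (1, 'b'), add 'bb' as idx 2
Step 3: w='b' (idx 1), next='c' -> output (1, 'c'), add 'bc' as idx 3
Step 4: w='' (idx 0), next='c' -> output (0, 'c'), add 'c' as idx 4
Step 5: w='c' (idx 4), next='c' -> output (4, 'c'), add 'cc' as idx 5
Step 6: w='bb' (idx 2), next='c' -> output (2, 'c'), add 'bbc' as idx 6
Step 7: w='b' (idx 1), end of input -> output (1, '')


Encoded: [(0, 'b'), (1, 'b'), (1, 'c'), (0, 'c'), (4, 'c'), (2, 'c'), (1, '')]


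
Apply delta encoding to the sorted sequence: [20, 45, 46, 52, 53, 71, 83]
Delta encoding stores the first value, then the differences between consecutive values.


First value: 20
Deltas:
  45 - 20 = 25
  46 - 45 = 1
  52 - 46 = 6
  53 - 52 = 1
  71 - 53 = 18
  83 - 71 = 12


Delta encoded: [20, 25, 1, 6, 1, 18, 12]


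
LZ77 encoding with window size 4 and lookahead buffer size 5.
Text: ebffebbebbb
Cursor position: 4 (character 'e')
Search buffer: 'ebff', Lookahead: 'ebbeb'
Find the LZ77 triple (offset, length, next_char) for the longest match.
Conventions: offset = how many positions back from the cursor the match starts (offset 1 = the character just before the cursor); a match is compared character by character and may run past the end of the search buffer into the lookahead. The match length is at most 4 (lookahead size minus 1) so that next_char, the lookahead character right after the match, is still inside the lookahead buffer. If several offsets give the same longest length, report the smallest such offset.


Try each offset into the search buffer:
  offset=1 (pos 3, char 'f'): match length 0
  offset=2 (pos 2, char 'f'): match length 0
  offset=3 (pos 1, char 'b'): match length 0
  offset=4 (pos 0, char 'e'): match length 2
Longest match has length 2 at offset 4.
next_char = character at position 4 + 2 = 6 -> 'b'

Best match: offset=4, length=2 (matching 'eb' starting at position 0)
LZ77 triple: (4, 2, 'b')


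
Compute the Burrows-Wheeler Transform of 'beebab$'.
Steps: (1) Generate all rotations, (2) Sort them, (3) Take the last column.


Rotations (sorted):
  0: $beebab -> last char: b
  1: ab$beeb -> last char: b
  2: b$beeba -> last char: a
  3: bab$bee -> last char: e
  4: beebab$ -> last char: $
  5: ebab$be -> last char: e
  6: eebab$b -> last char: b


BWT = bbae$eb


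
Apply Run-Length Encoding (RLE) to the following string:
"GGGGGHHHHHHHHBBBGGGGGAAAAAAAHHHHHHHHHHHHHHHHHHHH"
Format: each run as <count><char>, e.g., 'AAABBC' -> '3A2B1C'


Scanning runs left to right:
  i=0: run of 'G' x 5 -> '5G'
  i=5: run of 'H' x 8 -> '8H'
  i=13: run of 'B' x 3 -> '3B'
  i=16: run of 'G' x 5 -> '5G'
  i=21: run of 'A' x 7 -> '7A'
  i=28: run of 'H' x 20 -> '20H'

RLE = 5G8H3B5G7A20H


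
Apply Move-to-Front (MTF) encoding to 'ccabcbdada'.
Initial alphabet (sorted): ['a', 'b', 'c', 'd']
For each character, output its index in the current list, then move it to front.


MTF encoding:
'c': index 2 in ['a', 'b', 'c', 'd'] -> ['c', 'a', 'b', 'd']
'c': index 0 in ['c', 'a', 'b', 'd'] -> ['c', 'a', 'b', 'd']
'a': index 1 in ['c', 'a', 'b', 'd'] -> ['a', 'c', 'b', 'd']
'b': index 2 in ['a', 'c', 'b', 'd'] -> ['b', 'a', 'c', 'd']
'c': index 2 in ['b', 'a', 'c', 'd'] -> ['c', 'b', 'a', 'd']
'b': index 1 in ['c', 'b', 'a', 'd'] -> ['b', 'c', 'a', 'd']
'd': index 3 in ['b', 'c', 'a', 'd'] -> ['d', 'b', 'c', 'a']
'a': index 3 in ['d', 'b', 'c', 'a'] -> ['a', 'd', 'b', 'c']
'd': index 1 in ['a', 'd', 'b', 'c'] -> ['d', 'a', 'b', 'c']
'a': index 1 in ['d', 'a', 'b', 'c'] -> ['a', 'd', 'b', 'c']


Output: [2, 0, 1, 2, 2, 1, 3, 3, 1, 1]


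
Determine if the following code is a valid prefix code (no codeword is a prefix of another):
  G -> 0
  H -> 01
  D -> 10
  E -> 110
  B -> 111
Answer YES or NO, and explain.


Checking each pair (does one codeword prefix another?):
  G='0' vs H='01': prefix -- VIOLATION

NO -- this is NOT a valid prefix code. G (0) is a prefix of H (01).


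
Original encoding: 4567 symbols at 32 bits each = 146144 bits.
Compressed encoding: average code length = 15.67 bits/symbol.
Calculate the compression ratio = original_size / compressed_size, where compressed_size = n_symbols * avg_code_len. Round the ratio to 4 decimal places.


original_size = n_symbols * orig_bits = 4567 * 32 = 146144 bits
compressed_size = n_symbols * avg_code_len = 4567 * 15.67 = 71564.89 bits
ratio = original_size / compressed_size = 146144 / 71564.89 = 2.0421

Compression ratio = 2.0421


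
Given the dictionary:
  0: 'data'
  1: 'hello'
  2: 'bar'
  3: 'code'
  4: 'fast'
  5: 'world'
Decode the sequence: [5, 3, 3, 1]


Look up each index in the dictionary:
  5 -> 'world'
  3 -> 'code'
  3 -> 'code'
  1 -> 'hello'

Decoded: "world code code hello"


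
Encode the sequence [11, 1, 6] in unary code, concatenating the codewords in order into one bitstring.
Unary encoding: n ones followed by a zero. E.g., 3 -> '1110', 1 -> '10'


Encode each number as n ones followed by a terminating 0:
  11 -> 111111111110 (12 bits)
  1 -> 10 (2 bits)
  6 -> 1111110 (7 bits)
Total length = 12 + 2 + 7 = 21 bits.

Unary([11, 1, 6]) = 111111111110101111110 (21 bits)


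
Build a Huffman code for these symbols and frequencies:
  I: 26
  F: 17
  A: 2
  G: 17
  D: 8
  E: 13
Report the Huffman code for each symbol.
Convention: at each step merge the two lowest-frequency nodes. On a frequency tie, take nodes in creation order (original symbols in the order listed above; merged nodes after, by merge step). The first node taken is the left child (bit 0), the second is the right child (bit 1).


Huffman tree construction:
Step 1: Merge A(2) + D(8) = 10
Step 2: Merge (A+D)(10) + E(13) = 23
Step 3: Merge F(17) + G(17) = 34
Step 4: Merge ((A+D)+E)(23) + I(26) = 49
Step 5: Merge (F+G)(34) + (((A+D)+E)+I)(49) = 83
Read each symbol's code off the tree from the root (left child = 0, right child = 1).

Codes:
  I: 11 (length 2)
  F: 00 (length 2)
  A: 1000 (length 4)
  G: 01 (length 2)
  D: 1001 (length 4)
  E: 101 (length 3)
Average code length: 199/83 = 2.3976 bits/symbol


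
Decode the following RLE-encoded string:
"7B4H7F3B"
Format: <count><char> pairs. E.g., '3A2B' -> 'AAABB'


Expanding each <count><char> pair:
  7B -> 'BBBBBBB'
  4H -> 'HHHH'
  7F -> 'FFFFFFF'
  3B -> 'BBB'

Decoded = BBBBBBBHHHHFFFFFFFBBB


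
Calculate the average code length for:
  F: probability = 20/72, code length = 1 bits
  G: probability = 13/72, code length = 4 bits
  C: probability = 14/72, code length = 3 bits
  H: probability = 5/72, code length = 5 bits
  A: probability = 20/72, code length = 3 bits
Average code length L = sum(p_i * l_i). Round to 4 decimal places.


Weighted contributions p_i * l_i:
  F: (20/72) * 1 = 20/72
  G: (13/72) * 4 = 52/72
  C: (14/72) * 3 = 42/72
  H: (5/72) * 5 = 25/72
  A: (20/72) * 3 = 60/72
Sum = (20 + 52 + 42 + 25 + 60)/72 = 199/72

L = 199/72 = 2.7639 bits/symbol


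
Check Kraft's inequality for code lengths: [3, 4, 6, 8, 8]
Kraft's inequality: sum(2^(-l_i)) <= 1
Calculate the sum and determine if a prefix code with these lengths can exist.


Sum = 2^(-3) + 2^(-4) + 2^(-6) + 2^(-8) + 2^(-8)
    = 0.125 + 0.0625 + 0.015625 + 0.00390625 + 0.00390625
    = 54/256 = 0.2109375
Since 0.2109375 <= 1, Kraft's inequality IS satisfied.
A prefix code with these lengths CAN exist.

Kraft sum = 0.2109375. Satisfied.


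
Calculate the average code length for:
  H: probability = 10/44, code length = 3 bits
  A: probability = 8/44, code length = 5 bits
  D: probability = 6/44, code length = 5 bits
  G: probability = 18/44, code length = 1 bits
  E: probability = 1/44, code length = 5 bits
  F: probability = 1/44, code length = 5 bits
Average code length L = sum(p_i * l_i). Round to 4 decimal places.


Weighted contributions p_i * l_i:
  H: (10/44) * 3 = 30/44
  A: (8/44) * 5 = 40/44
  D: (6/44) * 5 = 30/44
  G: (18/44) * 1 = 18/44
  E: (1/44) * 5 = 5/44
  F: (1/44) * 5 = 5/44
Sum = (30 + 40 + 30 + 18 + 5 + 5)/44 = 128/44

L = 128/44 = 2.9091 bits/symbol


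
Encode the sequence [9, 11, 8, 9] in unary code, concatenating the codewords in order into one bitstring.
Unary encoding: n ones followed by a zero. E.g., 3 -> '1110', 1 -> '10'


Encode each number as n ones followed by a terminating 0:
  9 -> 1111111110 (10 bits)
  11 -> 111111111110 (12 bits)
  8 -> 111111110 (9 bits)
  9 -> 1111111110 (10 bits)
Total length = 10 + 12 + 9 + 10 = 41 bits.

Unary([9, 11, 8, 9]) = 11111111101111111111101111111101111111110 (41 bits)


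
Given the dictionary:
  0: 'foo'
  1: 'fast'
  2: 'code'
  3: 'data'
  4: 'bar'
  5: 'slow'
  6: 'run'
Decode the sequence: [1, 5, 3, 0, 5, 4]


Look up each index in the dictionary:
  1 -> 'fast'
  5 -> 'slow'
  3 -> 'data'
  0 -> 'foo'
  5 -> 'slow'
  4 -> 'bar'

Decoded: "fast slow data foo slow bar"


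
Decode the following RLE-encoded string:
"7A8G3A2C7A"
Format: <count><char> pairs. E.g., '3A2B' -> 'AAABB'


Expanding each <count><char> pair:
  7A -> 'AAAAAAA'
  8G -> 'GGGGGGGG'
  3A -> 'AAA'
  2C -> 'CC'
  7A -> 'AAAAAAA'

Decoded = AAAAAAAGGGGGGGGAAACCAAAAAAA


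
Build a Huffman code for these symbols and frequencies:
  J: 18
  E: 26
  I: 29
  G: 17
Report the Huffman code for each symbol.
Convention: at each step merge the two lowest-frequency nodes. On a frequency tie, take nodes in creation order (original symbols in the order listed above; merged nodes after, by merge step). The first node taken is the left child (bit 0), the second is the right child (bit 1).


Huffman tree construction:
Step 1: Merge G(17) + J(18) = 35
Step 2: Merge E(26) + I(29) = 55
Step 3: Merge (G+J)(35) + (E+I)(55) = 90
Read each symbol's code off the tree from the root (left child = 0, right child = 1).

Codes:
  J: 01 (length 2)
  E: 10 (length 2)
  I: 11 (length 2)
  G: 00 (length 2)
Average code length: 180/90 = 2.0000 bits/symbol


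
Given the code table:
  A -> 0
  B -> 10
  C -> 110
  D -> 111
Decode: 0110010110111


Decoding:
0 -> A
110 -> C
0 -> A
10 -> B
110 -> C
111 -> D


Result: ACABCD


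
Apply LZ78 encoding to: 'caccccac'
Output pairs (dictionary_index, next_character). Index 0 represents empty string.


LZ78 encoding steps:
Dictionary: {0: ''}
Step 1: w='' (idx 0), next='c' -> output (0, 'c'), add 'c' as idx 1
Step 2: w='' (idx 0), next='a' -> output (0, 'a'), add 'a' as idx 2
Step 3: w='c' (idx 1), next='c' -> output (1, 'c'), add 'cc' as idx 3
Step 4: w='cc' (idx 3), next='a' -> output (3, 'a'), add 'cca' as idx 4
Step 5: w='c' (idx 1), end of input -> output (1, '')


Encoded: [(0, 'c'), (0, 'a'), (1, 'c'), (3, 'a'), (1, '')]


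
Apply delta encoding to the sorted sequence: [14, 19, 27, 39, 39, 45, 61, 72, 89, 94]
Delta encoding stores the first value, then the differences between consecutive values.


First value: 14
Deltas:
  19 - 14 = 5
  27 - 19 = 8
  39 - 27 = 12
  39 - 39 = 0
  45 - 39 = 6
  61 - 45 = 16
  72 - 61 = 11
  89 - 72 = 17
  94 - 89 = 5


Delta encoded: [14, 5, 8, 12, 0, 6, 16, 11, 17, 5]


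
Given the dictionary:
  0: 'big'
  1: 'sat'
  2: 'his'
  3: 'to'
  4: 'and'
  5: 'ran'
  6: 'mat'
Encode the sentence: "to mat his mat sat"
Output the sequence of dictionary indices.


Look up each word in the dictionary:
  'to' -> 3
  'mat' -> 6
  'his' -> 2
  'mat' -> 6
  'sat' -> 1

Encoded: [3, 6, 2, 6, 1]


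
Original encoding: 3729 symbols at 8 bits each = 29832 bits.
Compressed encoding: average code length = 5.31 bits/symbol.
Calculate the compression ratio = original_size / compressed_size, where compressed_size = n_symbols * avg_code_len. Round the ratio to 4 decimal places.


original_size = n_symbols * orig_bits = 3729 * 8 = 29832 bits
compressed_size = n_symbols * avg_code_len = 3729 * 5.31 = 19800.99 bits
ratio = original_size / compressed_size = 29832 / 19800.99 = 1.5066

Compression ratio = 1.5066


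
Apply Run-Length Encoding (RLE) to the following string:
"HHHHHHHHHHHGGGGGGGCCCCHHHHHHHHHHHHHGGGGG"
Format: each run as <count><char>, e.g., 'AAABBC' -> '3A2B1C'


Scanning runs left to right:
  i=0: run of 'H' x 11 -> '11H'
  i=11: run of 'G' x 7 -> '7G'
  i=18: run of 'C' x 4 -> '4C'
  i=22: run of 'H' x 13 -> '13H'
  i=35: run of 'G' x 5 -> '5G'

RLE = 11H7G4C13H5G


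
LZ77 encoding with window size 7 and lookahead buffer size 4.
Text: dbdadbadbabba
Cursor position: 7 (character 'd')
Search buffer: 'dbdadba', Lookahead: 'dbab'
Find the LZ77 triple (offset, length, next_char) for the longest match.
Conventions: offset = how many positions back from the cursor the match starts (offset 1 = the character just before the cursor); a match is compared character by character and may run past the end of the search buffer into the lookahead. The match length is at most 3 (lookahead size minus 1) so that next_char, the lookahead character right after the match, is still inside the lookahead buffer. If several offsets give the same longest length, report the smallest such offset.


Try each offset into the search buffer:
  offset=1 (pos 6, char 'a'): match length 0
  offset=2 (pos 5, char 'b'): match length 0
  offset=3 (pos 4, char 'd'): match length 3
  offset=4 (pos 3, char 'a'): match length 0
  offset=5 (pos 2, char 'd'): match length 1
  offset=6 (pos 1, char 'b'): match length 0
  offset=7 (pos 0, char 'd'): match length 2
Longest match has length 3 at offset 3.
next_char = character at position 7 + 3 = 10 -> 'b'

Best match: offset=3, length=3 (matching 'dba' starting at position 4)
LZ77 triple: (3, 3, 'b')


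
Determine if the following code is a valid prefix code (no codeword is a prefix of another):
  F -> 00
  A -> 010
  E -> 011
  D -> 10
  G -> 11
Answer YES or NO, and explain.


Checking each pair (does one codeword prefix another?):
  F='00' vs A='010': no prefix
  F='00' vs E='011': no prefix
  F='00' vs D='10': no prefix
  F='00' vs G='11': no prefix
  A='010' vs F='00': no prefix
  A='010' vs E='011': no prefix
  A='010' vs D='10': no prefix
  A='010' vs G='11': no prefix
  E='011' vs F='00': no prefix
  E='011' vs A='010': no prefix
  E='011' vs D='10': no prefix
  E='011' vs G='11': no prefix
  D='10' vs F='00': no prefix
  D='10' vs A='010': no prefix
  D='10' vs E='011': no prefix
  D='10' vs G='11': no prefix
  G='11' vs F='00': no prefix
  G='11' vs A='010': no prefix
  G='11' vs E='011': no prefix
  G='11' vs D='10': no prefix
No violation found over all pairs.

YES -- this is a valid prefix code. No codeword is a prefix of any other codeword.


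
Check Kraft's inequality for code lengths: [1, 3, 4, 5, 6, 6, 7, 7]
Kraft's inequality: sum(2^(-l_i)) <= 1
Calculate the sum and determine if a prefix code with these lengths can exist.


Sum = 2^(-1) + 2^(-3) + 2^(-4) + 2^(-5) + 2^(-6) + 2^(-6) + 2^(-7) + 2^(-7)
    = 0.5 + 0.125 + 0.0625 + 0.03125 + 0.015625 + 0.015625 + 0.0078125 + 0.0078125
    = 98/128 = 0.765625
Since 0.765625 <= 1, Kraft's inequality IS satisfied.
A prefix code with these lengths CAN exist.

Kraft sum = 0.765625. Satisfied.


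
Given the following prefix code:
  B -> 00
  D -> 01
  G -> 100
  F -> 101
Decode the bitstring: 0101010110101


Decoding step by step:
Bits 01 -> D
Bits 01 -> D
Bits 01 -> D
Bits 01 -> D
Bits 101 -> F
Bits 01 -> D


Decoded message: DDDDFD


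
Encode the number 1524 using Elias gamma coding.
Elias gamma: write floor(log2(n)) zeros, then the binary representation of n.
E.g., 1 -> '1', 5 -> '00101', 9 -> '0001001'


num_bits = floor(log2(1524)) + 1 = 11
leading_zeros = num_bits - 1 = 10
binary(1524) = 10111110100

Elias gamma(1524) = '0000000000' + '10111110100' = 000000000010111110100 (21 bits)


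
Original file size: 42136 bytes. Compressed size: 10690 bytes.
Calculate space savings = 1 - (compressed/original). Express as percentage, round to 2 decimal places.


ratio = compressed/original = 10690/42136 = 0.253702
savings = 1 - ratio = 1 - 0.253702 = 0.746298
as a percentage: 0.746298 * 100 = 74.63%

Space savings = 1 - 10690/42136 = 74.63%


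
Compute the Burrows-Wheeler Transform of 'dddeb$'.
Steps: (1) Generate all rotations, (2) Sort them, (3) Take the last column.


Rotations (sorted):
  0: $dddeb -> last char: b
  1: b$ddde -> last char: e
  2: dddeb$ -> last char: $
  3: ddeb$d -> last char: d
  4: deb$dd -> last char: d
  5: eb$ddd -> last char: d


BWT = be$ddd


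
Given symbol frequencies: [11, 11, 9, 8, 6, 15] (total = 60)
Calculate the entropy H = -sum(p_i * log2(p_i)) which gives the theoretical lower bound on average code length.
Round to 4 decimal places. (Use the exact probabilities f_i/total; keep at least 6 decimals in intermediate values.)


Per-symbol terms -p_i * log2(p_i) with p_i = f_i/60:
  p = 11/60 = 0.183333: log2(p) = -2.447459, -p*log2(p) = 0.448701
  p = 11/60 = 0.183333: log2(p) = -2.447459, -p*log2(p) = 0.448701
  p = 9/60 = 0.150000: log2(p) = -2.736966, -p*log2(p) = 0.410545
  p = 8/60 = 0.133333: log2(p) = -2.906891, -p*log2(p) = 0.387585
  p = 6/60 = 0.100000: log2(p) = -3.321928, -p*log2(p) = 0.332193
  p = 15/60 = 0.250000: log2(p) = -2.000000, -p*log2(p) = 0.500000
H = 0.448701 + 0.448701 + 0.410545 + 0.387585 + 0.332193 + 0.500000 = 2.527725

H = 2.5277 bits/symbol


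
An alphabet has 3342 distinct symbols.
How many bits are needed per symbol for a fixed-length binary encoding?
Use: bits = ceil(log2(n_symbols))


log2(3342) = 11.7065
Bracket: 2^11 = 2048 < 3342 <= 2^12 = 4096
So ceil(log2(3342)) = 12

bits = ceil(log2(3342)) = ceil(11.7065) = 12 bits


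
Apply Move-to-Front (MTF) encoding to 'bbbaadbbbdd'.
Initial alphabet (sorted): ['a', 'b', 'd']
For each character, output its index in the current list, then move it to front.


MTF encoding:
'b': index 1 in ['a', 'b', 'd'] -> ['b', 'a', 'd']
'b': index 0 in ['b', 'a', 'd'] -> ['b', 'a', 'd']
'b': index 0 in ['b', 'a', 'd'] -> ['b', 'a', 'd']
'a': index 1 in ['b', 'a', 'd'] -> ['a', 'b', 'd']
'a': index 0 in ['a', 'b', 'd'] -> ['a', 'b', 'd']
'd': index 2 in ['a', 'b', 'd'] -> ['d', 'a', 'b']
'b': index 2 in ['d', 'a', 'b'] -> ['b', 'd', 'a']
'b': index 0 in ['b', 'd', 'a'] -> ['b', 'd', 'a']
'b': index 0 in ['b', 'd', 'a'] -> ['b', 'd', 'a']
'd': index 1 in ['b', 'd', 'a'] -> ['d', 'b', 'a']
'd': index 0 in ['d', 'b', 'a'] -> ['d', 'b', 'a']


Output: [1, 0, 0, 1, 0, 2, 2, 0, 0, 1, 0]


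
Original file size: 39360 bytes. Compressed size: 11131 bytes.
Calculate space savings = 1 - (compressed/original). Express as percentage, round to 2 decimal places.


ratio = compressed/original = 11131/39360 = 0.2828
savings = 1 - ratio = 1 - 0.2828 = 0.7172
as a percentage: 0.7172 * 100 = 71.72%

Space savings = 1 - 11131/39360 = 71.72%


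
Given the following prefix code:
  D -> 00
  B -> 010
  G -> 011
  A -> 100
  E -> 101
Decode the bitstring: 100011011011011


Decoding step by step:
Bits 100 -> A
Bits 011 -> G
Bits 011 -> G
Bits 011 -> G
Bits 011 -> G


Decoded message: AGGGG


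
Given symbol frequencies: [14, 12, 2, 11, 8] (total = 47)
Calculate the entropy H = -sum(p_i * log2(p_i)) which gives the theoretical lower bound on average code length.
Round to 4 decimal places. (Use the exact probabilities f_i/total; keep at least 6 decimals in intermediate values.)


Per-symbol terms -p_i * log2(p_i) with p_i = f_i/47:
  p = 14/47 = 0.297872: log2(p) = -1.747234, -p*log2(p) = 0.520453
  p = 12/47 = 0.255319: log2(p) = -1.969626, -p*log2(p) = 0.502883
  p = 2/47 = 0.042553: log2(p) = -4.554589, -p*log2(p) = 0.193812
  p = 11/47 = 0.234043: log2(p) = -2.095157, -p*log2(p) = 0.490356
  p = 8/47 = 0.170213: log2(p) = -2.554589, -p*log2(p) = 0.434824
H = 0.520453 + 0.502883 + 0.193812 + 0.490356 + 0.434824 = 2.142328

H = 2.1423 bits/symbol


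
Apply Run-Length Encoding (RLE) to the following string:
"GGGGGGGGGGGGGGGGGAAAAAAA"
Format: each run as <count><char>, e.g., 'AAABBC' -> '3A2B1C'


Scanning runs left to right:
  i=0: run of 'G' x 17 -> '17G'
  i=17: run of 'A' x 7 -> '7A'

RLE = 17G7A


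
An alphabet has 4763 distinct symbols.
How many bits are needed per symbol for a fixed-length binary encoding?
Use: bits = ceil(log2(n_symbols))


log2(4763) = 12.2177
Bracket: 2^12 = 4096 < 4763 <= 2^13 = 8192
So ceil(log2(4763)) = 13

bits = ceil(log2(4763)) = ceil(12.2177) = 13 bits


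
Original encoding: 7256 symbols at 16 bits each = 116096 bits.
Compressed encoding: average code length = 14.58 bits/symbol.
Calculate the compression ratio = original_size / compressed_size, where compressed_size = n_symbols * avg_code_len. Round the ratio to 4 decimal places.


original_size = n_symbols * orig_bits = 7256 * 16 = 116096 bits
compressed_size = n_symbols * avg_code_len = 7256 * 14.58 = 105792.48 bits
ratio = original_size / compressed_size = 116096 / 105792.48 = 1.0974

Compression ratio = 1.0974


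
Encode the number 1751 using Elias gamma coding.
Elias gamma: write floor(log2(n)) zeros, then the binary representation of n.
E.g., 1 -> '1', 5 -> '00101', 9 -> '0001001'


num_bits = floor(log2(1751)) + 1 = 11
leading_zeros = num_bits - 1 = 10
binary(1751) = 11011010111

Elias gamma(1751) = '0000000000' + '11011010111' = 000000000011011010111 (21 bits)


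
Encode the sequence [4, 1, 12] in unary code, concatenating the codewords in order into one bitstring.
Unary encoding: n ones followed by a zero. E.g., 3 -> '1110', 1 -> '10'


Encode each number as n ones followed by a terminating 0:
  4 -> 11110 (5 bits)
  1 -> 10 (2 bits)
  12 -> 1111111111110 (13 bits)
Total length = 5 + 2 + 13 = 20 bits.

Unary([4, 1, 12]) = 11110101111111111110 (20 bits)


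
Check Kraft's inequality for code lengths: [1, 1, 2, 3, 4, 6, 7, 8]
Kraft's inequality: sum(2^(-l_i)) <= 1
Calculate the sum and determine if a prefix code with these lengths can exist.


Sum = 2^(-1) + 2^(-1) + 2^(-2) + 2^(-3) + 2^(-4) + 2^(-6) + 2^(-7) + 2^(-8)
    = 0.5 + 0.5 + 0.25 + 0.125 + 0.0625 + 0.015625 + 0.0078125 + 0.00390625
    = 375/256 = 1.46484375
Since 1.46484375 > 1, Kraft's inequality is NOT satisfied.
A prefix code with these lengths CANNOT exist.

Kraft sum = 1.46484375. Not satisfied.


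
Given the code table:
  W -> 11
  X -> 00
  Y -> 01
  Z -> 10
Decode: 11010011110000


Decoding:
11 -> W
01 -> Y
00 -> X
11 -> W
11 -> W
00 -> X
00 -> X


Result: WYXWWXX


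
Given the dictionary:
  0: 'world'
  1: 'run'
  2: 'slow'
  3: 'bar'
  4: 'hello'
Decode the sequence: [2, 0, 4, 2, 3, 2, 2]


Look up each index in the dictionary:
  2 -> 'slow'
  0 -> 'world'
  4 -> 'hello'
  2 -> 'slow'
  3 -> 'bar'
  2 -> 'slow'
  2 -> 'slow'

Decoded: "slow world hello slow bar slow slow"


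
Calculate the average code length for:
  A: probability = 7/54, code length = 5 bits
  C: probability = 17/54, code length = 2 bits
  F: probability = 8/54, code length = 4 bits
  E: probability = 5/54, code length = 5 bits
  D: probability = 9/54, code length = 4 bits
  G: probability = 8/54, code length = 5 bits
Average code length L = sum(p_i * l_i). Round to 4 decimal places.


Weighted contributions p_i * l_i:
  A: (7/54) * 5 = 35/54
  C: (17/54) * 2 = 34/54
  F: (8/54) * 4 = 32/54
  E: (5/54) * 5 = 25/54
  D: (9/54) * 4 = 36/54
  G: (8/54) * 5 = 40/54
Sum = (35 + 34 + 32 + 25 + 36 + 40)/54 = 202/54

L = 202/54 = 3.7407 bits/symbol


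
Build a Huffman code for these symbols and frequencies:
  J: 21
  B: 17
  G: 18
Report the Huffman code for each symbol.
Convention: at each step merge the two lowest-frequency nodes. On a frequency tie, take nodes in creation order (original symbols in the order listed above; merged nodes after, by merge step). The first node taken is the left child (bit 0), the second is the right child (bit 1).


Huffman tree construction:
Step 1: Merge B(17) + G(18) = 35
Step 2: Merge J(21) + (B+G)(35) = 56
Read each symbol's code off the tree from the root (left child = 0, right child = 1).

Codes:
  J: 0 (length 1)
  B: 10 (length 2)
  G: 11 (length 2)
Average code length: 91/56 = 1.6250 bits/symbol


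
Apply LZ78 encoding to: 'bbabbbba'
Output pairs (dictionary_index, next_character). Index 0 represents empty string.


LZ78 encoding steps:
Dictionary: {0: ''}
Step 1: w='' (idx 0), next='b' -> output (0, 'b'), add 'b' as idx 1
Step 2: w='b' (idx 1), next='a' -> output (1, 'a'), add 'ba' as idx 2
Step 3: w='b' (idx 1), next='b' -> output (1, 'b'), add 'bb' as idx 3
Step 4: w='bb' (idx 3), next='a' -> output (3, 'a'), add 'bba' as idx 4


Encoded: [(0, 'b'), (1, 'a'), (1, 'b'), (3, 'a')]


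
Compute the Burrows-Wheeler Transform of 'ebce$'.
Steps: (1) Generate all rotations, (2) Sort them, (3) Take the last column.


Rotations (sorted):
  0: $ebce -> last char: e
  1: bce$e -> last char: e
  2: ce$eb -> last char: b
  3: e$ebc -> last char: c
  4: ebce$ -> last char: $


BWT = eebc$


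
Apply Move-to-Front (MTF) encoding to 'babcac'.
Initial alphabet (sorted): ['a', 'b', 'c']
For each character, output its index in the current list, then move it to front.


MTF encoding:
'b': index 1 in ['a', 'b', 'c'] -> ['b', 'a', 'c']
'a': index 1 in ['b', 'a', 'c'] -> ['a', 'b', 'c']
'b': index 1 in ['a', 'b', 'c'] -> ['b', 'a', 'c']
'c': index 2 in ['b', 'a', 'c'] -> ['c', 'b', 'a']
'a': index 2 in ['c', 'b', 'a'] -> ['a', 'c', 'b']
'c': index 1 in ['a', 'c', 'b'] -> ['c', 'a', 'b']


Output: [1, 1, 1, 2, 2, 1]


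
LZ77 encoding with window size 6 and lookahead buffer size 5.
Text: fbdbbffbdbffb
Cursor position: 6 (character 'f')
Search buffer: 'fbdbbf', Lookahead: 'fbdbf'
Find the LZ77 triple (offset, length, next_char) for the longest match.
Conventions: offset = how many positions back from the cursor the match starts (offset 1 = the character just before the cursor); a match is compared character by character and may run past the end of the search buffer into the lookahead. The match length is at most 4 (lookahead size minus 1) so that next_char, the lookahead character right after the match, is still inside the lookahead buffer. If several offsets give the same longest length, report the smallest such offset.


Try each offset into the search buffer:
  offset=1 (pos 5, char 'f'): match length 1
  offset=2 (pos 4, char 'b'): match length 0
  offset=3 (pos 3, char 'b'): match length 0
  offset=4 (pos 2, char 'd'): match length 0
  offset=5 (pos 1, char 'b'): match length 0
  offset=6 (pos 0, char 'f'): match length 4
Longest match has length 4 at offset 6.
next_char = character at position 6 + 4 = 10 -> 'f'

Best match: offset=6, length=4 (matching 'fbdb' starting at position 0)
LZ77 triple: (6, 4, 'f')


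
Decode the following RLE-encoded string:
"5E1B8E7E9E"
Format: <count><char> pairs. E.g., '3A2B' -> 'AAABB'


Expanding each <count><char> pair:
  5E -> 'EEEEE'
  1B -> 'B'
  8E -> 'EEEEEEEE'
  7E -> 'EEEEEEE'
  9E -> 'EEEEEEEEE'

Decoded = EEEEEBEEEEEEEEEEEEEEEEEEEEEEEE


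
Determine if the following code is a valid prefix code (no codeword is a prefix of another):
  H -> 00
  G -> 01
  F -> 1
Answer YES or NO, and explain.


Checking each pair (does one codeword prefix another?):
  H='00' vs G='01': no prefix
  H='00' vs F='1': no prefix
  G='01' vs H='00': no prefix
  G='01' vs F='1': no prefix
  F='1' vs H='00': no prefix
  F='1' vs G='01': no prefix
No violation found over all pairs.

YES -- this is a valid prefix code. No codeword is a prefix of any other codeword.


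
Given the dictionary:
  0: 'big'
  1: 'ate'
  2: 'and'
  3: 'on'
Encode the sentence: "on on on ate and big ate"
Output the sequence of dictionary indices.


Look up each word in the dictionary:
  'on' -> 3
  'on' -> 3
  'on' -> 3
  'ate' -> 1
  'and' -> 2
  'big' -> 0
  'ate' -> 1

Encoded: [3, 3, 3, 1, 2, 0, 1]


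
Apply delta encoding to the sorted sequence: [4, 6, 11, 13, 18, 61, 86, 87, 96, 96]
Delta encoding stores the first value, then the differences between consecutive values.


First value: 4
Deltas:
  6 - 4 = 2
  11 - 6 = 5
  13 - 11 = 2
  18 - 13 = 5
  61 - 18 = 43
  86 - 61 = 25
  87 - 86 = 1
  96 - 87 = 9
  96 - 96 = 0


Delta encoded: [4, 2, 5, 2, 5, 43, 25, 1, 9, 0]


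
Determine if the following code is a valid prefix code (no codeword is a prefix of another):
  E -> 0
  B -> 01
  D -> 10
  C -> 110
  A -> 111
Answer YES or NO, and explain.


Checking each pair (does one codeword prefix another?):
  E='0' vs B='01': prefix -- VIOLATION

NO -- this is NOT a valid prefix code. E (0) is a prefix of B (01).


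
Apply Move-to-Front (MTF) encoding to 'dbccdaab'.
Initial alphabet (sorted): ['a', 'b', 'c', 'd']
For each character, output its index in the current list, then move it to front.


MTF encoding:
'd': index 3 in ['a', 'b', 'c', 'd'] -> ['d', 'a', 'b', 'c']
'b': index 2 in ['d', 'a', 'b', 'c'] -> ['b', 'd', 'a', 'c']
'c': index 3 in ['b', 'd', 'a', 'c'] -> ['c', 'b', 'd', 'a']
'c': index 0 in ['c', 'b', 'd', 'a'] -> ['c', 'b', 'd', 'a']
'd': index 2 in ['c', 'b', 'd', 'a'] -> ['d', 'c', 'b', 'a']
'a': index 3 in ['d', 'c', 'b', 'a'] -> ['a', 'd', 'c', 'b']
'a': index 0 in ['a', 'd', 'c', 'b'] -> ['a', 'd', 'c', 'b']
'b': index 3 in ['a', 'd', 'c', 'b'] -> ['b', 'a', 'd', 'c']


Output: [3, 2, 3, 0, 2, 3, 0, 3]


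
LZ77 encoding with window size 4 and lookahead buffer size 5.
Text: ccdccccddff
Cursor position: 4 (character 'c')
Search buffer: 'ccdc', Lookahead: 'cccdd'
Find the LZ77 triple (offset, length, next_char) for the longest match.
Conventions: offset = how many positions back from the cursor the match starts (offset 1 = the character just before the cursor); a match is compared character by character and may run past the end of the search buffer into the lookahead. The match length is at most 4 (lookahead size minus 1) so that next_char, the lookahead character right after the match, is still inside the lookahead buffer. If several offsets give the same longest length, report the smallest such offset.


Try each offset into the search buffer:
  offset=1 (pos 3, char 'c'): match length 3
  offset=2 (pos 2, char 'd'): match length 0
  offset=3 (pos 1, char 'c'): match length 1
  offset=4 (pos 0, char 'c'): match length 2
Longest match has length 3 at offset 1.
next_char = character at position 4 + 3 = 7 -> 'd'

Best match: offset=1, length=3 (matching 'ccc' starting at position 3)
LZ77 triple: (1, 3, 'd')


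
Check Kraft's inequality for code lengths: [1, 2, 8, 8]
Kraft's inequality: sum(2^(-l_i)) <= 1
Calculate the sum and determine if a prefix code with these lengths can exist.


Sum = 2^(-1) + 2^(-2) + 2^(-8) + 2^(-8)
    = 0.5 + 0.25 + 0.00390625 + 0.00390625
    = 194/256 = 0.7578125
Since 0.7578125 <= 1, Kraft's inequality IS satisfied.
A prefix code with these lengths CAN exist.

Kraft sum = 0.7578125. Satisfied.


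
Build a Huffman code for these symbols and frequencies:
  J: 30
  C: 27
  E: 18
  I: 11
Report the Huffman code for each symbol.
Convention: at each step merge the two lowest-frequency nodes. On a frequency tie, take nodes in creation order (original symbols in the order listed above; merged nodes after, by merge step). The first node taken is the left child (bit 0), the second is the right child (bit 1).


Huffman tree construction:
Step 1: Merge I(11) + E(18) = 29
Step 2: Merge C(27) + (I+E)(29) = 56
Step 3: Merge J(30) + (C+(I+E))(56) = 86
Read each symbol's code off the tree from the root (left child = 0, right child = 1).

Codes:
  J: 0 (length 1)
  C: 10 (length 2)
  E: 111 (length 3)
  I: 110 (length 3)
Average code length: 171/86 = 1.9884 bits/symbol


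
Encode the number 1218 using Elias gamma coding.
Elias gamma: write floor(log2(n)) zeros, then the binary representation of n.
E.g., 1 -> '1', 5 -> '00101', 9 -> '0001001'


num_bits = floor(log2(1218)) + 1 = 11
leading_zeros = num_bits - 1 = 10
binary(1218) = 10011000010

Elias gamma(1218) = '0000000000' + '10011000010' = 000000000010011000010 (21 bits)


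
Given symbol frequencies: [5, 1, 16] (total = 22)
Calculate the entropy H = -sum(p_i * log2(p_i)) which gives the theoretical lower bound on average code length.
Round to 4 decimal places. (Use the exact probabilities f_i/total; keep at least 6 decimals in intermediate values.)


Per-symbol terms -p_i * log2(p_i) with p_i = f_i/22:
  p = 5/22 = 0.227273: log2(p) = -2.137504, -p*log2(p) = 0.485796
  p = 1/22 = 0.045455: log2(p) = -4.459432, -p*log2(p) = 0.202701
  p = 16/22 = 0.727273: log2(p) = -0.459432, -p*log2(p) = 0.334132
H = 0.485796 + 0.202701 + 0.334132 = 1.022629

H = 1.0226 bits/symbol


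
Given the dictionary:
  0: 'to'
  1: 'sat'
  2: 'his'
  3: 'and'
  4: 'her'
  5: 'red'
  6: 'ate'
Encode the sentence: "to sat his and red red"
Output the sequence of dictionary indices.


Look up each word in the dictionary:
  'to' -> 0
  'sat' -> 1
  'his' -> 2
  'and' -> 3
  'red' -> 5
  'red' -> 5

Encoded: [0, 1, 2, 3, 5, 5]


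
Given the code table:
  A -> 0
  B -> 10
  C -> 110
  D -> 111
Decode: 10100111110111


Decoding:
10 -> B
10 -> B
0 -> A
111 -> D
110 -> C
111 -> D


Result: BBADCD


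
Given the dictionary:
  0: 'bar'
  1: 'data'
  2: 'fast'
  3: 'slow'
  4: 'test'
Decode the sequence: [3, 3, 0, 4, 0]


Look up each index in the dictionary:
  3 -> 'slow'
  3 -> 'slow'
  0 -> 'bar'
  4 -> 'test'
  0 -> 'bar'

Decoded: "slow slow bar test bar"


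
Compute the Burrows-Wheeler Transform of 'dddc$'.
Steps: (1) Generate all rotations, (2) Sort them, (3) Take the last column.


Rotations (sorted):
  0: $dddc -> last char: c
  1: c$ddd -> last char: d
  2: dc$dd -> last char: d
  3: ddc$d -> last char: d
  4: dddc$ -> last char: $


BWT = cddd$


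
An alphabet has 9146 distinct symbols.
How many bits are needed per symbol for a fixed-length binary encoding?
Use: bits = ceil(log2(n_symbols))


log2(9146) = 13.1589
Bracket: 2^13 = 8192 < 9146 <= 2^14 = 16384
So ceil(log2(9146)) = 14

bits = ceil(log2(9146)) = ceil(13.1589) = 14 bits


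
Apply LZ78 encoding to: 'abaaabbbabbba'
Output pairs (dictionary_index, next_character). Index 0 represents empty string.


LZ78 encoding steps:
Dictionary: {0: ''}
Step 1: w='' (idx 0), next='a' -> output (0, 'a'), add 'a' as idx 1
Step 2: w='' (idx 0), next='b' -> output (0, 'b'), add 'b' as idx 2
Step 3: w='a' (idx 1), next='a' -> output (1, 'a'), add 'aa' as idx 3
Step 4: w='a' (idx 1), next='b' -> output (1, 'b'), add 'ab' as idx 4
Step 5: w='b' (idx 2), next='b' -> output (2, 'b'), add 'bb' as idx 5
Step 6: w='ab' (idx 4), next='b' -> output (4, 'b'), add 'abb' as idx 6
Step 7: w='b' (idx 2), next='a' -> output (2, 'a'), add 'ba' as idx 7


Encoded: [(0, 'a'), (0, 'b'), (1, 'a'), (1, 'b'), (2, 'b'), (4, 'b'), (2, 'a')]


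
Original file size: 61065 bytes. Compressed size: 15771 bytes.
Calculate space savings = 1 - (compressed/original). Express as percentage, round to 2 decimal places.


ratio = compressed/original = 15771/61065 = 0.258266
savings = 1 - ratio = 1 - 0.258266 = 0.741734
as a percentage: 0.741734 * 100 = 74.17%

Space savings = 1 - 15771/61065 = 74.17%


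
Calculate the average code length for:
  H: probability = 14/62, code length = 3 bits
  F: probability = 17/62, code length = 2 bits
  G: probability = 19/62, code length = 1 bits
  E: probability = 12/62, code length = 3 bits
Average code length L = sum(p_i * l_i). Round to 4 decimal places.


Weighted contributions p_i * l_i:
  H: (14/62) * 3 = 42/62
  F: (17/62) * 2 = 34/62
  G: (19/62) * 1 = 19/62
  E: (12/62) * 3 = 36/62
Sum = (42 + 34 + 19 + 36)/62 = 131/62

L = 131/62 = 2.1129 bits/symbol


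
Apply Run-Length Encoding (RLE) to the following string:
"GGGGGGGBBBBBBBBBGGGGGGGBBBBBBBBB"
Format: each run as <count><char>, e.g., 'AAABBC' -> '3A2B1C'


Scanning runs left to right:
  i=0: run of 'G' x 7 -> '7G'
  i=7: run of 'B' x 9 -> '9B'
  i=16: run of 'G' x 7 -> '7G'
  i=23: run of 'B' x 9 -> '9B'

RLE = 7G9B7G9B


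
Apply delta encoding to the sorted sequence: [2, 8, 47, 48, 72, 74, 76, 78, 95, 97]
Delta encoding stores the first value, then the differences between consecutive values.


First value: 2
Deltas:
  8 - 2 = 6
  47 - 8 = 39
  48 - 47 = 1
  72 - 48 = 24
  74 - 72 = 2
  76 - 74 = 2
  78 - 76 = 2
  95 - 78 = 17
  97 - 95 = 2


Delta encoded: [2, 6, 39, 1, 24, 2, 2, 2, 17, 2]


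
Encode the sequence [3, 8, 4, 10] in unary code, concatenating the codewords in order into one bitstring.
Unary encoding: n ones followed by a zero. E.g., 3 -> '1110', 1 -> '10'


Encode each number as n ones followed by a terminating 0:
  3 -> 1110 (4 bits)
  8 -> 111111110 (9 bits)
  4 -> 11110 (5 bits)
  10 -> 11111111110 (11 bits)
Total length = 4 + 9 + 5 + 11 = 29 bits.

Unary([3, 8, 4, 10]) = 11101111111101111011111111110 (29 bits)


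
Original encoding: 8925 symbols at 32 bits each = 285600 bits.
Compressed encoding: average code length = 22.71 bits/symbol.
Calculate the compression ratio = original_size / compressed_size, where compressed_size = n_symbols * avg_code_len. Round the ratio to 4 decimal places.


original_size = n_symbols * orig_bits = 8925 * 32 = 285600 bits
compressed_size = n_symbols * avg_code_len = 8925 * 22.71 = 202686.75 bits
ratio = original_size / compressed_size = 285600 / 202686.75 = 1.4091

Compression ratio = 1.4091


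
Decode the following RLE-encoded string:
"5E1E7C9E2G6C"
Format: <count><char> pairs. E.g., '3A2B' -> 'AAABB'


Expanding each <count><char> pair:
  5E -> 'EEEEE'
  1E -> 'E'
  7C -> 'CCCCCCC'
  9E -> 'EEEEEEEEE'
  2G -> 'GG'
  6C -> 'CCCCCC'

Decoded = EEEEEECCCCCCCEEEEEEEEEGGCCCCCC
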